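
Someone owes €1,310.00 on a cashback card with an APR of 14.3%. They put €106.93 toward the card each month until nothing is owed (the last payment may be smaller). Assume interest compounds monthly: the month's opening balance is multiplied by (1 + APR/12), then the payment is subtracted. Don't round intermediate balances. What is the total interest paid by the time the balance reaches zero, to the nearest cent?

€114.64

Monthly rate r = 14.3%/12 = 1.19167% = 0.0119167.
Payoff takes n = ⌈−ln(1 − rB₀/P)/ln(1+r)⌉ = ⌈13.322⌉ = 14 payments; the last is €34.55.
Total paid = 13·€106.93 + €34.55 = €1,424.64.
Total interest = total paid − principal = €1,424.64 − €1,310.00 = €114.64.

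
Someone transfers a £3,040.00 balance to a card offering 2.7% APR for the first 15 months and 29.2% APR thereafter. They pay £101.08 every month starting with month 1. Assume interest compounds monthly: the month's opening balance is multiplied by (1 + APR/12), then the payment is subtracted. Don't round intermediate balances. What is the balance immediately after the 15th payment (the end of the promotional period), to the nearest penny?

Promo months 1–15 at r₀ = 2.7%/12 = 0.00225; months 16+ at r₁ = 29.2%/12 = 0.0243333.
After month 15: iterate B ← B·(1+r₀) − £101.08 for 15 months → £1,603.92.

£1,603.92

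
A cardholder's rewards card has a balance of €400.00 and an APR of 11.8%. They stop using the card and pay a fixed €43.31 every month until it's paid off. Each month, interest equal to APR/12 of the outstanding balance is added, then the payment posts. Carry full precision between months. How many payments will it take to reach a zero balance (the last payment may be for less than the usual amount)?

Monthly rate r = 11.8%/12 = 0.983333% = 0.00983333.
Recurrence: B ← B·(1+r) − €43.31.
Month 1: interest €3.93; balance after payment €360.62.
Month 2: interest €3.55; balance after payment €320.86.
Closed form: n = −ln(1 − rB₀/P)/ln(1+r) = −ln(0.90918)/ln(1.00983) ≈ 9.730, so the balance reaches zero during payment 10.

10 payments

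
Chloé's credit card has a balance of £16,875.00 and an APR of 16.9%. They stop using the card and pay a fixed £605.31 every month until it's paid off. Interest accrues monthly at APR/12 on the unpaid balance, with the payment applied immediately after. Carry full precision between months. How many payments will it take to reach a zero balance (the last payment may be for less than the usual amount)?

36 months

Monthly rate r = 16.9%/12 = 1.40833% = 0.0140833.
Recurrence: B ← B·(1+r) − £605.31.
Month 1: interest £237.66; balance after payment £16,507.35.
Month 2: interest £232.48; balance after payment £16,134.51.
Closed form: n = −ln(1 − rB₀/P)/ln(1+r) = −ln(0.60738)/ln(1.01408) ≈ 35.652, so the balance reaches zero during payment 36.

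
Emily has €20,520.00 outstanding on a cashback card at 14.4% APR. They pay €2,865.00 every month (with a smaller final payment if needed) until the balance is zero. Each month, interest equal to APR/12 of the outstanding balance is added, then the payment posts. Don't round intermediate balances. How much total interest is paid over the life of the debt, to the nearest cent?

Monthly rate r = 14.4%/12 = 1.2% = 0.012.
Payoff takes n = ⌈−ln(1 − rB₀/P)/ln(1+r)⌉ = ⌈7.534⌉ = 8 payments; the last is €1,533.58.
Total paid = 7·€2,865.00 + €1,533.58 = €21,588.58.
Total interest = total paid − principal = €21,588.58 − €20,520.00 = €1,068.58.

€1,068.58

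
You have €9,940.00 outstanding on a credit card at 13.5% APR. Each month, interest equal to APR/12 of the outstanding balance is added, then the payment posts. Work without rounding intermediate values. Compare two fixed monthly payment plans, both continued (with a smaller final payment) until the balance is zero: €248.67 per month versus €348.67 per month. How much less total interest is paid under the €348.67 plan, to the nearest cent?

Monthly rate r = 13.5%/12 = 1.125% = 0.01125.
At €248.67/mo: n = ⌈−ln(1 − rB₀/P)/ln(1+r)⌉ = 54 payments (last €97.17); total interest = total paid − €9,940.00 = €3,336.68.
At €348.67/mo: 35 payments (last €198.56); total interest €2,113.34.
Interest saved = €3,336.68 − €2,113.34 = €1,223.34.

€1,223.34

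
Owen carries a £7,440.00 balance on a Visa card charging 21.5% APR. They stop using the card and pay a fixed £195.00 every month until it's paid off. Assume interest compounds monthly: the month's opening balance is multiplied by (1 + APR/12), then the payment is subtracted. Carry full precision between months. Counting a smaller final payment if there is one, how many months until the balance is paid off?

65 payments

Monthly rate r = 21.5%/12 = 1.79167% = 0.0179167.
Recurrence: B ← B·(1+r) − £195.00.
Month 1: interest £133.30; balance after payment £7,378.30.
Month 2: interest £132.19; balance after payment £7,315.49.
Closed form: n = −ln(1 − rB₀/P)/ln(1+r) = −ln(0.31641)/ln(1.01792) ≈ 64.800, so the balance reaches zero during payment 65.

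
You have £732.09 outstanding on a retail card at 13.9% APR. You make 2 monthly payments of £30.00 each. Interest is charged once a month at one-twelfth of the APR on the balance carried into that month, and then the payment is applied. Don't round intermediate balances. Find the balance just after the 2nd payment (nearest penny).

Monthly rate r = 13.9%/12 = 1.15833% = 0.0115833.
Each month: B ← B·(1+r) − £30.00.
Month 1: interest £8.48; balance after payment £710.57.
Month 2: interest £8.23; balance after payment £688.80.

£688.80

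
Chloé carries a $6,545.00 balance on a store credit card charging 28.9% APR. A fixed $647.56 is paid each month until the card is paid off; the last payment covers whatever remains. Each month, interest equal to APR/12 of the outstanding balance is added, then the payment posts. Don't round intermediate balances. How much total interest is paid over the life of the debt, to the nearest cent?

$1,046.72

Monthly rate r = 28.9%/12 = 2.40833% = 0.0240833.
Payoff takes n = ⌈−ln(1 − rB₀/P)/ln(1+r)⌉ = ⌈11.721⌉ = 12 payments; the last is $468.56.
Total paid = 11·$647.56 + $468.56 = $7,591.72.
Total interest = total paid − principal = $7,591.72 − $6,545.00 = $1,046.72.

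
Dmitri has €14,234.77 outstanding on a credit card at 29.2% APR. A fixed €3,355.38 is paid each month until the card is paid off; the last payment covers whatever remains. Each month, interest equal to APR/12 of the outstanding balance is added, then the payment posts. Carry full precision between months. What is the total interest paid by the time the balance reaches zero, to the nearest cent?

€981.67

Monthly rate r = 29.2%/12 = 2.43333% = 0.0243333.
Payoff takes n = ⌈−ln(1 − rB₀/P)/ln(1+r)⌉ = ⌈4.532⌉ = 5 payments; the last is €1,794.92.
Total paid = 4·€3,355.38 + €1,794.92 = €15,216.44.
Total interest = total paid − principal = €15,216.44 − €14,234.77 = €981.67.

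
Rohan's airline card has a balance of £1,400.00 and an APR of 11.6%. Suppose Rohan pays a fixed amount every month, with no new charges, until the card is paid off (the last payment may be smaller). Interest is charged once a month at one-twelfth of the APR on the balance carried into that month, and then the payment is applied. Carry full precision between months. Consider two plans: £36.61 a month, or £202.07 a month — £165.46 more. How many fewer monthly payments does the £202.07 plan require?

Monthly rate r = 11.6%/12 = 0.966667% = 0.00966667.
At £36.61/mo: n = ⌈−ln(1 − rB₀/P)/ln(1+r)⌉ = 48 payments (last £35.58); total interest = total paid − £1,400.00 = £356.25.
At £202.07/mo: 8 payments (last £41.75); total interest £56.24.
Payments saved = 48 − 8 = 40.

40 fewer payments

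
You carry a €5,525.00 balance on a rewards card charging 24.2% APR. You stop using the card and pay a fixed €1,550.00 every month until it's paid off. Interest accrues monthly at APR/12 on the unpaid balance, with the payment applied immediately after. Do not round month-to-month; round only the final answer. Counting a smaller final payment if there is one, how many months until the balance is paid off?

4 months

Monthly rate r = 24.2%/12 = 2.01667% = 0.0201667.
Recurrence: B ← B·(1+r) − €1,550.00.
Month 1: interest €111.42; balance after payment €4,086.42.
Month 2: interest €82.41; balance after payment €2,618.83.
Month 3: interest €52.81; balance after payment €1,121.64.
Month 4: interest €22.62; balance after payment €0.00.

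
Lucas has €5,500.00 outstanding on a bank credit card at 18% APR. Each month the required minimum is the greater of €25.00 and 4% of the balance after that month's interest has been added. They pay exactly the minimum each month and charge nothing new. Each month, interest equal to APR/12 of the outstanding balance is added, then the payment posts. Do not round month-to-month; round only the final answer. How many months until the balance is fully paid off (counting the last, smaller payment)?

116 months

Monthly rate r = 18%/12 = 1.5% = 0.015.
While 4% of the post-interest balance exceeds €25.00, each month B ← (B·(1+r))·(1 − 0.04), i.e. B shrinks by the factor (1+r)·0.96 = 0.9744.
This holds for months 1–85. Entering month 86 the balance is €606.78; 4% of the post-interest balance is now below €25.00, so the flat €25.00 minimum applies from here.
From month 86 a fixed €25.00 at rate r clears €606.78 in 31 more payments. Total: 85 + 31 = 116 months.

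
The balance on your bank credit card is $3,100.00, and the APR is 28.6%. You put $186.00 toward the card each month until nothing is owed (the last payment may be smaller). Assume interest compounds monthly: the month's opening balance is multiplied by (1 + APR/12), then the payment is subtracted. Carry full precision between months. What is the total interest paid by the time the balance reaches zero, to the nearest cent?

Monthly rate r = 28.6%/12 = 2.38333% = 0.0238333.
Payoff takes n = ⌈−ln(1 − rB₀/P)/ln(1+r)⌉ = ⌈21.492⌉ = 22 payments; the last is $91.98.
Total paid = 21·$186.00 + $91.98 = $3,997.98.
Total interest = total paid − principal = $3,997.98 − $3,100.00 = $897.98.

$897.98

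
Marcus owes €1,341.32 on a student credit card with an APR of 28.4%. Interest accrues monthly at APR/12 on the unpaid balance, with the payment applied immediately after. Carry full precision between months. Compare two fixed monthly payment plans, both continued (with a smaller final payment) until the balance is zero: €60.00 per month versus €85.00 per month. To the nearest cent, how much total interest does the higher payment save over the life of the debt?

Monthly rate r = 28.4%/12 = 2.36667% = 0.0236667.
At €60.00/mo: n = ⌈−ln(1 − rB₀/P)/ln(1+r)⌉ = 33 payments (last €11.78); total interest = total paid − €1,341.32 = €590.46.
At €85.00/mo: 20 payments (last €84.04); total interest €357.72.
Interest saved = €590.46 − €357.72 = €232.74.

€232.74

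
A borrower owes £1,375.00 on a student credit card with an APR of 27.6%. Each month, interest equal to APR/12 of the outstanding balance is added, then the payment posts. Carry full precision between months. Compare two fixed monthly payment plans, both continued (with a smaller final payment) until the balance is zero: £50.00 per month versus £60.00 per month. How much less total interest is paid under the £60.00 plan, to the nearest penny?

£225.19

Monthly rate r = 27.6%/12 = 2.3% = 0.023.
At £50.00/mo: n = ⌈−ln(1 − rB₀/P)/ln(1+r)⌉ = 45 payments (last £1.10); total interest = total paid − £1,375.00 = £826.10.
At £60.00/mo: 33 payments (last £55.91); total interest £600.91.
Interest saved = £826.10 − £600.91 = £225.19.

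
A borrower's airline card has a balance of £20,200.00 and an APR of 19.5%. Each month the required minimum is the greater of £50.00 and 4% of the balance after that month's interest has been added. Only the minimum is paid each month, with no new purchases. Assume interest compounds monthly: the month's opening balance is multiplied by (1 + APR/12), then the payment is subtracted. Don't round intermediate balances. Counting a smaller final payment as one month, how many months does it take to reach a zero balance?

145 months

Monthly rate r = 19.5%/12 = 1.625% = 0.01625.
While 4% of the post-interest balance exceeds £50.00, each month B ← (B·(1+r))·(1 − 0.04), i.e. B shrinks by the factor (1+r)·0.96 = 0.9756.
This holds for months 1–114. Entering month 115 the balance is £1,208.75; 4% of the post-interest balance is now below £50.00, so the flat £50.00 minimum applies from here.
From month 115 a fixed £50.00 at rate r clears £1,208.75 in 31 more payments. Total: 114 + 31 = 145 months.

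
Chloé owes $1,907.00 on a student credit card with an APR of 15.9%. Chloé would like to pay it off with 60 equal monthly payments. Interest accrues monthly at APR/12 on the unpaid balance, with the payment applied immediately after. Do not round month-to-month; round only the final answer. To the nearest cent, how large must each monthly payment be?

$46.27

Monthly rate r = 15.9%/12 = 1.325% = 0.01325.
Level-payment amortization: P = B₀·r / (1 − (1+r)^(−n)) = 1907.00·0.01325 / (1 − 1.01325^(−60)).
Denominator 1 − (1+r)^(−60) = 0.546054981.
P = 25.2677 / 0.546054981 ≈ 46.27.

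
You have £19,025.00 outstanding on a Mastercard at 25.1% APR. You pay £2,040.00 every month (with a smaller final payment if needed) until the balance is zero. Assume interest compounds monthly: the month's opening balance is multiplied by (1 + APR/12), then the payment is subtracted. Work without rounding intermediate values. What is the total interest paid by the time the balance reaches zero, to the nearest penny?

£2,364.64

Monthly rate r = 25.1%/12 = 2.09167% = 0.0209167.
Payoff takes n = ⌈−ln(1 − rB₀/P)/ln(1+r)⌉ = ⌈10.483⌉ = 11 payments; the last is £989.64.
Total paid = 10·£2,040.00 + £989.64 = £21,389.64.
Total interest = total paid − principal = £21,389.64 − £19,025.00 = £2,364.64.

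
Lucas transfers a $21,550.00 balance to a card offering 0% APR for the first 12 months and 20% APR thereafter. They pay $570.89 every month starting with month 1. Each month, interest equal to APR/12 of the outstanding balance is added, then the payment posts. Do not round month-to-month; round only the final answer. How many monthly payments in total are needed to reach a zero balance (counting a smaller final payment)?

Promo months 1–12 at r₀ = 0%/12 = 0; months 13+ at r₁ = 20%/12 = 0.0166667.
After month 12 (no interest yet): B = $21,550.00 − 12·$570.89 = $14,699.32.
Then at r₁ with $570.89/mo: n₂ = −ln(1 − r₁·B/P)/ln(1+r₁) ≈ 33.92 → 34 more payments.

46 months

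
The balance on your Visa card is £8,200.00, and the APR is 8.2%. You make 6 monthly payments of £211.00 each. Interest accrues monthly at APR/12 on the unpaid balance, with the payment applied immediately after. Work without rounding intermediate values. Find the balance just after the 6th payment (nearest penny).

£7,254.17

Monthly rate r = 8.2%/12 = 0.683333% = 0.00683333.
Each month: B ← B·(1+r) − £211.00.
Month 1: interest £56.03; balance after payment £8,045.03.
Month 2: interest £54.97; balance after payment £7,889.01.
Month 3: interest £53.91; balance after payment £7,731.92.
Month 4: interest £52.83; balance after payment £7,573.75.
Month 5: interest £51.75; balance after payment £7,414.50.
Month 6: interest £50.67; balance after payment £7,254.17.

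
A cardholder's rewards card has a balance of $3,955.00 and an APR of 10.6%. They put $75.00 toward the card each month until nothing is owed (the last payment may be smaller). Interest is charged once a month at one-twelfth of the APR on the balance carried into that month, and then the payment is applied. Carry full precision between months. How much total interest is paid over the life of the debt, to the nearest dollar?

$1,392

Monthly rate r = 10.6%/12 = 0.883333% = 0.00883333.
Payoff takes n = ⌈−ln(1 − rB₀/P)/ln(1+r)⌉ = ⌈71.295⌉ = 72 payments; the last is $22.18.
Total paid = 71·$75.00 + $22.18 = $5,347.18.
Total interest = total paid − principal = $5,347.18 − $3,955.00 = $1,392.18.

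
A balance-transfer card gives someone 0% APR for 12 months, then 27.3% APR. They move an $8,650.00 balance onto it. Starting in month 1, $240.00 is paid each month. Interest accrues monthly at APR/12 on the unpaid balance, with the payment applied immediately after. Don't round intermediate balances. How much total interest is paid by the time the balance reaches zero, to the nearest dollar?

$2,678

Promo months 1–12 at r₀ = 0%/12 = 0; months 13+ at r₁ = 27.3%/12 = 0.02275.
After month 12 (no interest yet): B = $8,650.00 − 12·$240.00 = $5,770.00.
Then at r₁ with $240.00/mo: n₂ = −ln(1 − r₁·B/P)/ln(1+r₁) ≈ 35.20 → 36 more payments.
Total paid = 47·$240.00 + $47.59 = $11,327.59; interest = $11,327.59 − $8,650.00 = $2,677.59.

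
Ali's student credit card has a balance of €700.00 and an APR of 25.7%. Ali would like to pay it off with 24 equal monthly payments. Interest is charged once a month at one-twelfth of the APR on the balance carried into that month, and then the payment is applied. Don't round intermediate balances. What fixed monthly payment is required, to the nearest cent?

Monthly rate r = 25.7%/12 = 2.14167% = 0.0214167.
Level-payment amortization: P = B₀·r / (1 − (1+r)^(−n)) = 700.00·0.0214167 / (1 − 1.02142^(−24)).
Denominator 1 − (1+r)^(−24) = 0.39864706.
P = 14.9917 / 0.39864706 ≈ 37.61.

€37.61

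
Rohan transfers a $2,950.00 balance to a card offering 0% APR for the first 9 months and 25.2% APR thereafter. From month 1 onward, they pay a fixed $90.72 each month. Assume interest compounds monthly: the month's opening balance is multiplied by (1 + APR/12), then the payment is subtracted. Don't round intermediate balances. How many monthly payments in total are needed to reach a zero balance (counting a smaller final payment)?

Promo months 1–9 at r₀ = 0%/12 = 0; months 10+ at r₁ = 25.2%/12 = 0.021.
After month 9 (no interest yet): B = $2,950.00 − 9·$90.72 = $2,133.52.
Then at r₁ with $90.72/mo: n₂ = −ln(1 − r₁·B/P)/ln(1+r₁) ≈ 32.77 → 33 more payments.

42 payments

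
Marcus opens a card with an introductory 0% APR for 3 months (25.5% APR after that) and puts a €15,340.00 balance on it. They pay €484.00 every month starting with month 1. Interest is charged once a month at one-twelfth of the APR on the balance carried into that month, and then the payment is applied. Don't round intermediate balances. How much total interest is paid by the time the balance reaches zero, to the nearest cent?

€7,771.91

Promo months 1–3 at r₀ = 0%/12 = 0; months 4+ at r₁ = 25.5%/12 = 0.02125.
After month 3 (no interest yet): B = €15,340.00 − 3·€484.00 = €13,888.00.
Then at r₁ with €484.00/mo: n₂ = −ln(1 − r₁·B/P)/ln(1+r₁) ≈ 44.75 → 45 more payments.
Total paid = 47·€484.00 + €363.91 = €23,111.91; interest = €23,111.91 − €15,340.00 = €7,771.91.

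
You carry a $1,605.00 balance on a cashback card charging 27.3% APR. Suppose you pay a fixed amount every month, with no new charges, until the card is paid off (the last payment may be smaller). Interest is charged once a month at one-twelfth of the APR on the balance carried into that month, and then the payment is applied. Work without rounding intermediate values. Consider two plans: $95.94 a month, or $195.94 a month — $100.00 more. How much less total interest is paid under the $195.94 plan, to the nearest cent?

$246.45

Monthly rate r = 27.3%/12 = 2.275% = 0.02275.
At $95.94/mo: n = ⌈−ln(1 − rB₀/P)/ln(1+r)⌉ = 22 payments (last $28.33); total interest = total paid − $1,605.00 = $438.07.
At $195.94/mo: 10 payments (last $33.16); total interest $191.62.
Interest saved = $438.07 − $191.62 = $246.45.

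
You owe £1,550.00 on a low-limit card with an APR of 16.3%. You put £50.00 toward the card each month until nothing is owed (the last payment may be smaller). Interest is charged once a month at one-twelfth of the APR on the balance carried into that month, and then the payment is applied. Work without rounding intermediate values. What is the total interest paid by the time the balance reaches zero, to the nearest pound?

£476

Monthly rate r = 16.3%/12 = 1.35833% = 0.0135833.
Payoff takes n = ⌈−ln(1 − rB₀/P)/ln(1+r)⌉ = ⌈40.513⌉ = 41 payments; the last is £25.73.
Total paid = 40·£50.00 + £25.73 = £2,025.73.
Total interest = total paid − principal = £2,025.73 − £1,550.00 = £475.73.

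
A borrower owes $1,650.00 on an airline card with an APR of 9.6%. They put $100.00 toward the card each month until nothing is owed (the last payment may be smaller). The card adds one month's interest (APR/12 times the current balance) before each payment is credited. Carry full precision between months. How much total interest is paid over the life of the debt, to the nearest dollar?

$127

Monthly rate r = 9.6%/12 = 0.8% = 0.008.
Payoff takes n = ⌈−ln(1 − rB₀/P)/ln(1+r)⌉ = ⌈17.766⌉ = 18 payments; the last is $76.68.
Total paid = 17·$100.00 + $76.68 = $1,776.68.
Total interest = total paid − principal = $1,776.68 − $1,650.00 = $126.68.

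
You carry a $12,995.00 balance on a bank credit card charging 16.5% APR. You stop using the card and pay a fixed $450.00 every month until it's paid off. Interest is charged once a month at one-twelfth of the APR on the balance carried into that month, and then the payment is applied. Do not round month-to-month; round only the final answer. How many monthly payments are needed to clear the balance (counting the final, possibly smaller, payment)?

Monthly rate r = 16.5%/12 = 1.375% = 0.01375.
Recurrence: B ← B·(1+r) − $450.00.
Month 1: interest $178.68; balance after payment $12,723.68.
Month 2: interest $174.95; balance after payment $12,448.63.
Closed form: n = −ln(1 − rB₀/P)/ln(1+r) = −ln(0.60293)/ln(1.01375) ≈ 37.049, so the balance reaches zero during payment 38.

38 months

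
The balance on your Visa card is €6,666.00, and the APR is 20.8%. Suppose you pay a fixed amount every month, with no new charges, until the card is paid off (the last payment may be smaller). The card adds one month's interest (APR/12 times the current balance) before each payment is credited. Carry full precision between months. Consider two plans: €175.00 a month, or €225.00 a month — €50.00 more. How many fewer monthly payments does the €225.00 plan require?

Monthly rate r = 20.8%/12 = 1.73333% = 0.0173333.
At €175.00/mo: n = ⌈−ln(1 − rB₀/P)/ln(1+r)⌉ = 63 payments (last €143.71); total interest = total paid − €6,666.00 = €4,327.71.
At €225.00/mo: 42 payments (last €209.61); total interest €2,768.61.
Payments saved = 63 − 42 = 21.

21 fewer payments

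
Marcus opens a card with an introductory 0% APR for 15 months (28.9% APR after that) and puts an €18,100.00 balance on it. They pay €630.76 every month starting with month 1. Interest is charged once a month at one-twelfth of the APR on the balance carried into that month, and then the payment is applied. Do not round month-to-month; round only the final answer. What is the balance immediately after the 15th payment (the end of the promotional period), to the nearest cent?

€8,638.60

Promo months 1–15 at r₀ = 0%/12 = 0; months 16+ at r₁ = 28.9%/12 = 0.0240833.
After month 15 (no interest yet): B = €18,100.00 − 15·€630.76 = €8,638.60.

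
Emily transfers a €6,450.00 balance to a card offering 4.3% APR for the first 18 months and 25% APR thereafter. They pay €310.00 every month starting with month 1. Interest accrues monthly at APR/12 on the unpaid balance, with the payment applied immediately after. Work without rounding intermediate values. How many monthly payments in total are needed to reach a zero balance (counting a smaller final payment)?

22 months

Promo months 1–18 at r₀ = 4.3%/12 = 0.00358333; months 19+ at r₁ = 25%/12 = 0.0208333.
After month 18: iterate B ← B·(1+r₀) − €310.00 for 18 months → €1,125.69.
Then at r₁ with €310.00/mo: n₂ = −ln(1 − r₁·B/P)/ln(1+r₁) ≈ 3.82 → 4 more payments.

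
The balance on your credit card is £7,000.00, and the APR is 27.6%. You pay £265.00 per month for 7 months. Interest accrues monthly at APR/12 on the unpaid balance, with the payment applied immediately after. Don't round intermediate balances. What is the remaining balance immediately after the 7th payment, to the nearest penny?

Monthly rate r = 27.6%/12 = 2.3% = 0.023.
Each month: B ← B·(1+r) − £265.00.
Month 1: interest £161.00; balance after payment £6,896.00.
Month 2: interest £158.61; balance after payment £6,789.61.
Month 3: interest £156.16; balance after payment £6,680.77.
Month 4: interest £153.66; balance after payment £6,569.43.
Month 5: interest £151.10; balance after payment £6,455.52.
Month 6: interest £148.48; balance after payment £6,339.00.
Month 7: interest £145.80; balance after payment £6,219.80.

£6,219.80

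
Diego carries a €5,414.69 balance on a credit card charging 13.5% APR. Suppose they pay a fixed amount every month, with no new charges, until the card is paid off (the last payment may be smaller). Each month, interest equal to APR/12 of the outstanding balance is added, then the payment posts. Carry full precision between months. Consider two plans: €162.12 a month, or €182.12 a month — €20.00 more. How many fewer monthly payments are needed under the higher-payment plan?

6 fewer payments

Monthly rate r = 13.5%/12 = 1.125% = 0.01125.
At €162.12/mo: n = ⌈−ln(1 − rB₀/P)/ln(1+r)⌉ = 43 payments (last €19.36); total interest = total paid − €5,414.69 = €1,413.71.
At €182.12/mo: 37 payments (last €72.62); total interest €1,214.25.
Payments saved = 43 − 37 = 6.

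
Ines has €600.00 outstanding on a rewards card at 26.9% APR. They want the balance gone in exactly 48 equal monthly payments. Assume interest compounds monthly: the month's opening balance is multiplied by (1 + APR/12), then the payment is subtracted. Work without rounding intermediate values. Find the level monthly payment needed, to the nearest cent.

Monthly rate r = 26.9%/12 = 2.24167% = 0.0224167.
Level-payment amortization: P = B₀·r / (1 − (1+r)^(−n)) = 600.00·0.0224167 / (1 − 1.02242^(−48)).
Denominator 1 − (1+r)^(−48) = 0.654967647.
P = 13.45 / 0.654967647 ≈ 20.54.

€20.54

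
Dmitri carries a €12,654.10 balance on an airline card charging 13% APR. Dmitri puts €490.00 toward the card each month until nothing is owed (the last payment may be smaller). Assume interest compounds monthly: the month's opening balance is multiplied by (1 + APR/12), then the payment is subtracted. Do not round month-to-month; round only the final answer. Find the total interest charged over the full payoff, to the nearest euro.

€2,271

Monthly rate r = 13%/12 = 1.08333% = 0.0108333.
Payoff takes n = ⌈−ln(1 − rB₀/P)/ln(1+r)⌉ = ⌈30.457⌉ = 31 payments; the last is €224.80.
Total paid = 30·€490.00 + €224.80 = €14,924.80.
Total interest = total paid − principal = €14,924.80 − €12,654.10 = €2,270.70.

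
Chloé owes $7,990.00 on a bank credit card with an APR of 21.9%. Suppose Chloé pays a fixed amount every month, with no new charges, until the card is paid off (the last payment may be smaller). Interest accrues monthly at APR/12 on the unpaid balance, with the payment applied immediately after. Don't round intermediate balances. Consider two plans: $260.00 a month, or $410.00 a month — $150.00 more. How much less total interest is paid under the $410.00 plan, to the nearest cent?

Monthly rate r = 21.9%/12 = 1.825% = 0.01825.
At $260.00/mo: n = ⌈−ln(1 − rB₀/P)/ln(1+r)⌉ = 46 payments (last $130.51); total interest = total paid − $7,990.00 = $3,840.51.
At $410.00/mo: 25 payments (last $124.69); total interest $1,974.69.
Interest saved = $3,840.51 − $1,974.69 = $1,865.82.

$1,865.82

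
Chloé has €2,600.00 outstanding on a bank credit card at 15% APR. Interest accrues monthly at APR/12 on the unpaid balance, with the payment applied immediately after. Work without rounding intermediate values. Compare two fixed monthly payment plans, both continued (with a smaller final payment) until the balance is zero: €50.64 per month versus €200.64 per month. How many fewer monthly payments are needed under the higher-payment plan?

68 fewer payments

Monthly rate r = 15%/12 = 1.25% = 0.0125.
At €50.64/mo: n = ⌈−ln(1 − rB₀/P)/ln(1+r)⌉ = 83 payments (last €32.58); total interest = total paid − €2,600.00 = €1,585.06.
At €200.64/mo: 15 payments (last €45.44); total interest €254.40.
Payments saved = 83 − 15 = 68.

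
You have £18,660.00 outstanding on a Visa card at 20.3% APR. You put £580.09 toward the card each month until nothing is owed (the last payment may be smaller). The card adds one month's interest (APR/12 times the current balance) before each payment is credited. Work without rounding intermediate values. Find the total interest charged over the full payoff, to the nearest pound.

Monthly rate r = 20.3%/12 = 1.69167% = 0.0169167.
Payoff takes n = ⌈−ln(1 − rB₀/P)/ln(1+r)⌉ = ⌈46.833⌉ = 47 payments; the last is £483.68.
Total paid = 46·£580.09 + £483.68 = £27,167.82.
Total interest = total paid − principal = £27,167.82 − £18,660.00 = £8,507.82.

£8,508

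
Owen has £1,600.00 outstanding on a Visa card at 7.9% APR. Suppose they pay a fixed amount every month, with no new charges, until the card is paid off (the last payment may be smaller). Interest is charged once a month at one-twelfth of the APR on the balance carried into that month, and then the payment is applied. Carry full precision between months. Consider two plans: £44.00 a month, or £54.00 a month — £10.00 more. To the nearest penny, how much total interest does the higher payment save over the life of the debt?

Monthly rate r = 7.9%/12 = 0.658333% = 0.00658333.
At £44.00/mo: n = ⌈−ln(1 − rB₀/P)/ln(1+r)⌉ = 42 payments (last £30.93); total interest = total paid − £1,600.00 = £234.93.
At £54.00/mo: 34 payments (last £3.73); total interest £185.73.
Interest saved = £234.93 − £185.73 = £49.20.

£49.20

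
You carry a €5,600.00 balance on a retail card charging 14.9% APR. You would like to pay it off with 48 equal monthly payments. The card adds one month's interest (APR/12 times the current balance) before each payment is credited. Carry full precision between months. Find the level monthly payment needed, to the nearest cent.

€155.57

Monthly rate r = 14.9%/12 = 1.24167% = 0.0124167.
Level-payment amortization: P = B₀·r / (1 − (1+r)^(−n)) = 5600.00·0.0124167 / (1 − 1.01242^(−48)).
Denominator 1 − (1+r)^(−48) = 0.446962894.
P = 69.5333 / 0.446962894 ≈ 155.57.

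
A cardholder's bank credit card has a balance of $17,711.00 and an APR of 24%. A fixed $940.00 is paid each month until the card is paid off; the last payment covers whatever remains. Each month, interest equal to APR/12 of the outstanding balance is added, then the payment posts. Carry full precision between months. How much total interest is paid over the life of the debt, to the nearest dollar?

Monthly rate r = 24%/12 = 2% = 0.02.
Payoff takes n = ⌈−ln(1 − rB₀/P)/ln(1+r)⌉ = ⌈23.882⌉ = 24 payments; the last is $830.48.
Total paid = 23·$940.00 + $830.48 = $22,450.48.
Total interest = total paid − principal = $22,450.48 − $17,711.00 = $4,739.48.

$4,739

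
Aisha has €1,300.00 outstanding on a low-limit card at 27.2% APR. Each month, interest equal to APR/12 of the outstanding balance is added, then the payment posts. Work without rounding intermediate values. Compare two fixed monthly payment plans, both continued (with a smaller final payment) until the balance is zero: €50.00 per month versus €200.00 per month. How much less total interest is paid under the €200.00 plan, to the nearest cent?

Monthly rate r = 27.2%/12 = 2.26667% = 0.0226667.
At €50.00/mo: n = ⌈−ln(1 − rB₀/P)/ln(1+r)⌉ = 40 payments (last €35.46); total interest = total paid − €1,300.00 = €685.46.
At €200.00/mo: 8 payments (last €22.45); total interest €122.45.
Interest saved = €685.46 − €122.45 = €563.01.

€563.01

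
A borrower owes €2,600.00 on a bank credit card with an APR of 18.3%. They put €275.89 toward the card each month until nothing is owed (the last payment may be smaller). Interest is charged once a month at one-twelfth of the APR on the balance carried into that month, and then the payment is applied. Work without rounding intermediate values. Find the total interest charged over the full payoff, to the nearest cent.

Monthly rate r = 18.3%/12 = 1.525% = 0.01525.
Payoff takes n = ⌈−ln(1 − rB₀/P)/ln(1+r)⌉ = ⌈10.251⌉ = 11 payments; the last is €69.76.
Total paid = 10·€275.89 + €69.76 = €2,828.66.
Total interest = total paid − principal = €2,828.66 − €2,600.00 = €228.66.

€228.66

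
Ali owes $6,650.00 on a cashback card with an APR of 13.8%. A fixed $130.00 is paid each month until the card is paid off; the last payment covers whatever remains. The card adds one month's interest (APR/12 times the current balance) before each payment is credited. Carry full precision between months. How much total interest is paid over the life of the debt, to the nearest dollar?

Monthly rate r = 13.8%/12 = 1.15% = 0.0115.
Payoff takes n = ⌈−ln(1 − rB₀/P)/ln(1+r)⌉ = ⌈77.607⌉ = 78 payments; the last is $79.06.
Total paid = 77·$130.00 + $79.06 = $10,089.06.
Total interest = total paid − principal = $10,089.06 − $6,650.00 = $3,439.06.

$3,439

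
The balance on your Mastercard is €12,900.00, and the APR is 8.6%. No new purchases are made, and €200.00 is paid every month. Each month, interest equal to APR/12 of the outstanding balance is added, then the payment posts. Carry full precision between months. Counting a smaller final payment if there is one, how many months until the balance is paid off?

Monthly rate r = 8.6%/12 = 0.716667% = 0.00716667.
Recurrence: B ← B·(1+r) − €200.00.
Month 1: interest €92.45; balance after payment €12,792.45.
Month 2: interest €91.68; balance after payment €12,684.13.
Closed form: n = −ln(1 − rB₀/P)/ln(1+r) = −ln(0.53775)/ln(1.00717) ≈ 86.872, so the balance reaches zero during payment 87.

87 months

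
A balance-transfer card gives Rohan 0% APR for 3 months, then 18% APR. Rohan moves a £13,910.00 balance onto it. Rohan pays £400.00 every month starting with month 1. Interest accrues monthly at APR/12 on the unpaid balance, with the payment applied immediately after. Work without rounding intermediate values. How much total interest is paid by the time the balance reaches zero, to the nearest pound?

£4,685

Promo months 1–3 at r₀ = 0%/12 = 0; months 4+ at r₁ = 18%/12 = 0.015.
After month 3 (no interest yet): B = £13,910.00 − 3·£400.00 = £12,710.00.
Then at r₁ with £400.00/mo: n₂ = −ln(1 − r₁·B/P)/ln(1+r₁) ≈ 43.49 → 44 more payments.
Total paid = 46·£400.00 + £195.44 = £18,595.44; interest = £18,595.44 − £13,910.00 = £4,685.44.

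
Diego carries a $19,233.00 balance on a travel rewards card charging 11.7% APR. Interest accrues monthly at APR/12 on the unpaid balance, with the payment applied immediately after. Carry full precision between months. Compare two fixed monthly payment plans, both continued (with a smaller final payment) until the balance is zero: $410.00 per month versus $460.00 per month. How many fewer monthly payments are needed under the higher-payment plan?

10 fewer payments

Monthly rate r = 11.7%/12 = 0.975% = 0.00975.
At $410.00/mo: n = ⌈−ln(1 − rB₀/P)/ln(1+r)⌉ = 64 payments (last $2.25); total interest = total paid − $19,233.00 = $6,599.25.
At $460.00/mo: 54 payments (last $446.69); total interest $5,593.69.
Payments saved = 64 − 54 = 10.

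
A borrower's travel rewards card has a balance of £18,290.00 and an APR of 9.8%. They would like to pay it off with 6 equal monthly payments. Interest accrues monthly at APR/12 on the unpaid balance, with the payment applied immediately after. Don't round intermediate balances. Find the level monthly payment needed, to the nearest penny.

£3,136.06

Monthly rate r = 9.8%/12 = 0.816667% = 0.00816667.
Level-payment amortization: P = B₀·r / (1 − (1+r)^(−n)) = 18290.00·0.00816667 / (1 − 1.00817^(−6)).
Denominator 1 − (1+r)^(−6) = 0.0476293668.
P = 149.368 / 0.0476293668 ≈ 3136.06.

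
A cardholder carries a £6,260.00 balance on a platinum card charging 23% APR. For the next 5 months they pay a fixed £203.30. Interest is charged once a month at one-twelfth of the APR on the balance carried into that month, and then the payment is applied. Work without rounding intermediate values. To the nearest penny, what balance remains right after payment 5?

Monthly rate r = 23%/12 = 1.91667% = 0.0191667.
Each month: B ← B·(1+r) − £203.30.
Month 1: interest £119.98; balance after payment £6,176.68.
Month 2: interest £118.39; balance after payment £6,091.77.
Month 3: interest £116.76; balance after payment £6,005.23.
Month 4: interest £115.10; balance after payment £5,917.03.
Month 5: interest £113.41; balance after payment £5,827.14.

£5,827.14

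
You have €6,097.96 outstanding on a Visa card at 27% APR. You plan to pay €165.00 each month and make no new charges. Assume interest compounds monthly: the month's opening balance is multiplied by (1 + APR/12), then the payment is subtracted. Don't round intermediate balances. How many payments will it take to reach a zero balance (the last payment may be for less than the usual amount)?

81 months

Monthly rate r = 27%/12 = 2.25% = 0.0225.
Recurrence: B ← B·(1+r) − €165.00.
Month 1: interest €137.20; balance after payment €6,070.16.
Month 2: interest €136.58; balance after payment €6,041.74.
Closed form: n = −ln(1 − rB₀/P)/ln(1+r) = −ln(0.16846)/ln(1.0225) ≈ 80.045, so the balance reaches zero during payment 81.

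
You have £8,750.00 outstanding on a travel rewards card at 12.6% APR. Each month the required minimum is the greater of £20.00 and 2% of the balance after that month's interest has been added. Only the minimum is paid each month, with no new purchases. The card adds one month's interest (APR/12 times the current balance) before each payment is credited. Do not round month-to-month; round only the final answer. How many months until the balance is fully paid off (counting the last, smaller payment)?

Monthly rate r = 12.6%/12 = 1.05% = 0.0105.
While 2% of the post-interest balance exceeds £20.00, each month B ← (B·(1+r))·(1 − 0.02), i.e. B shrinks by the factor (1+r)·0.98 = 0.99029.
This holds for months 1–224. Entering month 225 the balance is £983.52; 2% of the post-interest balance is now below £20.00, so the flat £20.00 minimum applies from here.
From month 225 a fixed £20.00 at rate r clears £983.52 in 70 more payments. Total: 224 + 70 = 294 months.

294 months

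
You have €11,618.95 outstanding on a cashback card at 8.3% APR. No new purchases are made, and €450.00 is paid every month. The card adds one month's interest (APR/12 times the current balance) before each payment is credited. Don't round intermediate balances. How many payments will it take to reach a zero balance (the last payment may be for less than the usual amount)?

29 months

Monthly rate r = 8.3%/12 = 0.691667% = 0.00691667.
Recurrence: B ← B·(1+r) − €450.00.
Month 1: interest €80.36; balance after payment €11,249.31.
Month 2: interest €77.81; balance after payment €10,877.12.
Closed form: n = −ln(1 − rB₀/P)/ln(1+r) = −ln(0.82141)/ln(1.00692) ≈ 28.541, so the balance reaches zero during payment 29.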